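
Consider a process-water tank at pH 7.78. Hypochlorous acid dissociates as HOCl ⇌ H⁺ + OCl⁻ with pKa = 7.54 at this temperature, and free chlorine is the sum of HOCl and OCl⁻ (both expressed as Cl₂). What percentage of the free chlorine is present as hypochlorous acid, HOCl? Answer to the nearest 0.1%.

36.5%

[OCl⁻]/[HOCl] = 10^(pH − pKa) = 10^(7.78 − 7.54) = 10^0.24 = 1.738.
Fraction as HOCl = 1 / (1 + 1.738) = 0.3653.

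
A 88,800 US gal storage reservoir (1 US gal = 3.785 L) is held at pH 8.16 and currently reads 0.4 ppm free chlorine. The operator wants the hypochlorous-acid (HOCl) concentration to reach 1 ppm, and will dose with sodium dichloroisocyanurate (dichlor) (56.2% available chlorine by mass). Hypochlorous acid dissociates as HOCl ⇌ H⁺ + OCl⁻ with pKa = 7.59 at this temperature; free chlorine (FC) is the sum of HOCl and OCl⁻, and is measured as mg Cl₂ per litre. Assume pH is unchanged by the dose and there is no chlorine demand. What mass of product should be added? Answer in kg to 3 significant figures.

2.58 kg

Volume: 88,800 US gal × 3.785 L/gal = 336,108 L.
[OCl⁻]/[HOCl] = 10^(pH − pKa) = 10^(8.16 − 7.59) = 3.715; fraction as HOCl = 1/(1 + 3.715) = 0.2121.
Free chlorine required for 1 ppm HOCl: 1 / 0.2121 = 4.715 ppm.
FC to add: 4.715 − 0.4 = 4.315 mg/L as Cl₂.
Cl₂ equivalent: 4.315 mg/L × 336,108 L = 1450 g.
Product at 56.2% available Cl: 1450 / 0.562 = 2581 g.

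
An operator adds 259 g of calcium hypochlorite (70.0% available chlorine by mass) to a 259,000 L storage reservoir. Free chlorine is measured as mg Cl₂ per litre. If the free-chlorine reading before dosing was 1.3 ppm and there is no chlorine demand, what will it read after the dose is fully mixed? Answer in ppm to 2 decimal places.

Available chlorine delivered: 259 g × 0.7 = 181.3 g as Cl₂.
Concentration rise: 181.3 g / 259,000 L = 0.7 mg/L = 0.70 ppm.
Final FC: 1.3 + 0.70 = 2.00 ppm.

2.00 ppm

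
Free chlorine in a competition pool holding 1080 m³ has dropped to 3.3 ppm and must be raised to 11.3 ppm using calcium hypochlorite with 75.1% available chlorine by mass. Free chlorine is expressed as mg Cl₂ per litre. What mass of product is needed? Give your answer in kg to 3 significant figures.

Volume: 1080 m³ = 1,080,000 L.
Chlorine deficit: 11.3 − 3.3 = 8 ppm = 8 mg/L as Cl₂.
Cl₂ equivalent needed: 8 mg/L × 1,080,000 L = 8,640,000 mg = 8640 g.
Product at 75.1% available chlorine: 8640 / 0.751 = 11,500 g.

11.5 kg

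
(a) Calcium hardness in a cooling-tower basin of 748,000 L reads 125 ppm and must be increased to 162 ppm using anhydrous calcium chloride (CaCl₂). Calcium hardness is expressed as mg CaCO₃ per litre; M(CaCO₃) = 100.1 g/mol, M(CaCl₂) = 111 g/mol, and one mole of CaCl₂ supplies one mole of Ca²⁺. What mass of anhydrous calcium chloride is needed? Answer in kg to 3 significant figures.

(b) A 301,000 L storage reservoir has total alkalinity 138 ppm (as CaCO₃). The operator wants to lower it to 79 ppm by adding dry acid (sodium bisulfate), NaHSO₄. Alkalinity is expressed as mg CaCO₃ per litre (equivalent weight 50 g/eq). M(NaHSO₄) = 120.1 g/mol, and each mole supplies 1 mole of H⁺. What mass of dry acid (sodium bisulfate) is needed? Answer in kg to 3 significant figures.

(a) 30.7 kg; (b) 42.7 kg

(a) Hardness to add: (162 − 125) = 37 mg/L as CaCO₃ × 748,000 L = 27,680 g as CaCO₃.
(a) Moles of Ca²⁺ (1 mol Ca²⁺ ≡ 1 mol CaCO₃): 27,680 / 100.1 g/mol = 276.5 mol.
(a) Mass of CaCl₂: 276.5 × 111 = 30,690 g.

(b) Alkalinity to neutralize: (138 − 79) = 59 mg/L as CaCO₃ × 301,000 L = 17,760 g as CaCO₃.
(b) Equivalents of H⁺ required: 17,760 ÷ 50 g/eq = 355.2 eq = 355.2 mol NaHSO₄.
(b) Mass of NaHSO₄: 355.2 × 120.1 = 42,660 g.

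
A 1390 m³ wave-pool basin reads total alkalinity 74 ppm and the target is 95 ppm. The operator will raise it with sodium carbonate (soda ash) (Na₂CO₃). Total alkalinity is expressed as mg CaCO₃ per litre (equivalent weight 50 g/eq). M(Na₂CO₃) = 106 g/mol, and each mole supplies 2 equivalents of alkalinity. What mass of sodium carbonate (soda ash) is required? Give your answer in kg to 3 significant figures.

Volume: 1390 m³ = 1,390,000 L.
Alkalinity to add: (95 − 74) = 21 mg/L as CaCO₃ × 1,390,000 L = 29,190 g as CaCO₃.
Equivalents: 29,190 g ÷ 50 g/eq = 583.8 eq.
Each mole of Na₂CO₃ supplies 2 eq, so 583.8 / 2 = 291.9 mol.
Mass: 291.9 mol × 106 g/mol = 30,940 g.

30.9 kg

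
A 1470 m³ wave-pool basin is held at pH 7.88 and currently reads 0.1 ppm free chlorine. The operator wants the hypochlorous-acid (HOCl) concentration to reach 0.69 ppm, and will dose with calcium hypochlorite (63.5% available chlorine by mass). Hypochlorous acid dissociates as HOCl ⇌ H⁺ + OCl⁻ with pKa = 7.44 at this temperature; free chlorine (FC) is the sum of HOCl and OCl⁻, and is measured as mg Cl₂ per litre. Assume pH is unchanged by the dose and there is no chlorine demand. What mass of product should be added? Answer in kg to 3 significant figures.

5.77 kg

Volume: 1470 m³ = 1,470,000 L.
[OCl⁻]/[HOCl] = 10^(pH − pKa) = 10^(7.88 − 7.44) = 2.754; fraction as HOCl = 1/(1 + 2.754) = 0.2664.
Free chlorine required for 0.69 ppm HOCl: 0.69 / 0.2664 = 2.59 ppm.
FC to add: 2.59 − 0.1 = 2.49 mg/L as Cl₂.
Cl₂ equivalent: 2.49 mg/L × 1,470,000 L = 3661 g.
Product at 63.5% available Cl: 3661 / 0.635 = 5765 g.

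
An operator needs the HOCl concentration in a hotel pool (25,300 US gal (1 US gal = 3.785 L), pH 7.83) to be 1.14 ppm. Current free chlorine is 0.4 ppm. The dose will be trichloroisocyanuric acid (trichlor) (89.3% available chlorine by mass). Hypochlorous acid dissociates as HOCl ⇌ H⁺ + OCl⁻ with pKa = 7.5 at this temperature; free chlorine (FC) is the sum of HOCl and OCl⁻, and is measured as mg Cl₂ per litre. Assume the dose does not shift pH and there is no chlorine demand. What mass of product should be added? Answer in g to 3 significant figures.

341 g

Volume: 25,300 US gal × 3.785 L/gal = 95,760 L.
[OCl⁻]/[HOCl] = 10^(pH − pKa) = 10^(7.83 − 7.5) = 2.138; fraction as HOCl = 1/(1 + 2.138) = 0.3187.
Free chlorine required for 1.14 ppm HOCl: 1.14 / 0.3187 = 3.577 ppm.
FC to add: 3.577 − 0.4 = 3.177 mg/L as Cl₂.
Cl₂ equivalent: 3.177 mg/L × 95,760 L = 304.3 g.
Product at 89.3% available Cl: 304.3 / 0.893 = 340.7 g.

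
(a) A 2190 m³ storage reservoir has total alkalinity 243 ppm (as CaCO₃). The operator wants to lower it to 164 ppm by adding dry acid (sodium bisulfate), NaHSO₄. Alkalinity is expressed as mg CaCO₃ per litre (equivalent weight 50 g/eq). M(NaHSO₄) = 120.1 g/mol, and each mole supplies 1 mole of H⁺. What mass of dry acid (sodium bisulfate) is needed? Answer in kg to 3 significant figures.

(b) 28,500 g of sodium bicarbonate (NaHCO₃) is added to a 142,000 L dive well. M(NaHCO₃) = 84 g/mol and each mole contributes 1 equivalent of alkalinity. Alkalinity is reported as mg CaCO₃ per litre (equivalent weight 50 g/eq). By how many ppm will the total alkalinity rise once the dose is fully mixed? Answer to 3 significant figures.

(a) 416 kg; (b) 119 ppm

(a) Volume: 2190 m³ = 2,190,000 L.
(a) Alkalinity to neutralize: (243 − 164) = 79 mg/L as CaCO₃ × 2,190,000 L = 173,000 g as CaCO₃.
(a) Equivalents of H⁺ required: 173,000 ÷ 50 g/eq = 3460 eq = 3460 mol NaHSO₄.
(a) Mass of NaHSO₄: 3460 × 120.1 = 415,600 g.

(b) Moles of NaHCO₃: 28,500 g ÷ 84 g/mol = 339.3 mol → 339.3 eq of alkalinity.
(b) As CaCO₃: 339.3 eq × 50 g/eq = 16,960 g.
(b) Rise: 16,960 g / 142,000 L × 1000 = 119.5 mg/L.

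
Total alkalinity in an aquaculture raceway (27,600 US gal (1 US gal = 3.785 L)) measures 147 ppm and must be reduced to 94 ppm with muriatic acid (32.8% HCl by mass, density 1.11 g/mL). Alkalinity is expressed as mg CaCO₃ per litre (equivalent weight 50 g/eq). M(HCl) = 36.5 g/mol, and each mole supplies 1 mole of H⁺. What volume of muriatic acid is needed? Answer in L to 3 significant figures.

Volume: 27,600 US gal × 3.785 L/gal = 104,466 L.
Alkalinity to neutralize: (147 − 94) = 53 mg/L as CaCO₃ × 104,466 L = 5537 g as CaCO₃.
Equivalents of H⁺ required: 5537 ÷ 50 g/eq = 110.7 eq = 110.7 mol HCl.
Mass of HCl: 110.7 × 36.5 = 4042 g.
Mass of 32.8% solution: 4042 / 0.328 = 12,320 g.
Volume: 12,320 g ÷ 1.11 g/mL = 11,100 mL.

11.1 L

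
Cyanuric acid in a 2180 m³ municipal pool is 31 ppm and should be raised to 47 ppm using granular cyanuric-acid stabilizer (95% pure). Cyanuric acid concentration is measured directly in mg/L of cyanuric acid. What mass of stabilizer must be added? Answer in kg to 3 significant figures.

36.7 kg

Volume: 2180 m³ = 2,180,000 L.
CYA to add: (47 − 31) = 16 mg/L × 2,180,000 L = 34,880 g cyanuric acid.
At 95% purity: 34,880 / 0.95 = 36,720 g product.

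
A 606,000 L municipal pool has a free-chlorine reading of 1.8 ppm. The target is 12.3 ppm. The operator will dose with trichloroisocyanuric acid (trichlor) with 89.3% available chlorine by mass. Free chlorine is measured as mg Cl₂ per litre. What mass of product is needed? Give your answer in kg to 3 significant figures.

7.13 kg

Chlorine deficit: 12.3 − 1.8 = 10.5 ppm = 10.5 mg/L as Cl₂.
Cl₂ equivalent needed: 10.5 mg/L × 606,000 L = 6,363,000 mg = 6363 g.
Product at 89.3% available chlorine: 6363 / 0.893 = 7125 g.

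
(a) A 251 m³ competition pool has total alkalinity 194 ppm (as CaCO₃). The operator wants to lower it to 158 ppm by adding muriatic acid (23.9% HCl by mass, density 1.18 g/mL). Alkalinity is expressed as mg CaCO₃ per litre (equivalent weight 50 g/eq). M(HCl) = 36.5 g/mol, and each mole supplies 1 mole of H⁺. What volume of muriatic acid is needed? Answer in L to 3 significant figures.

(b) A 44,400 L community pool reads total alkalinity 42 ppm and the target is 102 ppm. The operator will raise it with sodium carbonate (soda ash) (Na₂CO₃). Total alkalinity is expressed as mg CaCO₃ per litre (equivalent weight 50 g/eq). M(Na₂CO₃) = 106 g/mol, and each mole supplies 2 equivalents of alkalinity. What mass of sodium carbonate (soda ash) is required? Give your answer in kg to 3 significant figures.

(a) 23.4 L; (b) 2.82 kg

(a) Volume: 251 m³ = 251,000 L.
(a) Alkalinity to neutralize: (194 − 158) = 36 mg/L as CaCO₃ × 251,000 L = 9036 g as CaCO₃.
(a) Equivalents of H⁺ required: 9036 ÷ 50 g/eq = 180.7 eq = 180.7 mol HCl.
(a) Mass of HCl: 180.7 × 36.5 = 6596 g.
(a) Mass of 23.9% solution: 6596 / 0.239 = 27,600 g.
(a) Volume: 27,600 g ÷ 1.18 g/mL = 23,390 mL.

(b) Alkalinity to add: (102 − 42) = 60 mg/L as CaCO₃ × 44,400 L = 2664 g as CaCO₃.
(b) Equivalents: 2664 g ÷ 50 g/eq = 53.28 eq.
(b) Each mole of Na₂CO₃ supplies 2 eq, so 53.28 / 2 = 26.64 mol.
(b) Mass: 26.64 mol × 106 g/mol = 2824 g.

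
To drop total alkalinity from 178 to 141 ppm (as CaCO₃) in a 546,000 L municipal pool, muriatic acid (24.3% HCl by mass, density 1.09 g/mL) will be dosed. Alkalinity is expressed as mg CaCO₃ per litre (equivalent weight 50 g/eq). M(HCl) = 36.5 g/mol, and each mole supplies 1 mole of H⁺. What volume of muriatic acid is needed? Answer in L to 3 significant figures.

55.7 L

Alkalinity to neutralize: (178 − 141) = 37 mg/L as CaCO₃ × 546,000 L = 20,200 g as CaCO₃.
Equivalents of H⁺ required: 20,200 ÷ 50 g/eq = 404 eq = 404 mol HCl.
Mass of HCl: 404 × 36.5 = 14,750 g.
Mass of 24.3% solution: 14,750 / 0.243 = 60,690 g.
Volume: 60,690 g ÷ 1.09 g/mL = 55,680 mL.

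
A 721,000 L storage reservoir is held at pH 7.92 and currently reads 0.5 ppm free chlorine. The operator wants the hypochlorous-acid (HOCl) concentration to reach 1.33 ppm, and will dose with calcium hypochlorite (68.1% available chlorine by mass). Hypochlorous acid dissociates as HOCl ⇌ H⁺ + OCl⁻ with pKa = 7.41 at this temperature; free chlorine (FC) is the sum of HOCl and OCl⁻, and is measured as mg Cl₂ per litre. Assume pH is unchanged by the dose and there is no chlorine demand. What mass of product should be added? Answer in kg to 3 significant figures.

5.44 kg

[OCl⁻]/[HOCl] = 10^(pH − pKa) = 10^(7.92 − 7.41) = 3.236; fraction as HOCl = 1/(1 + 3.236) = 0.2361.
Free chlorine required for 1.33 ppm HOCl: 1.33 / 0.2361 = 5.634 ppm.
FC to add: 5.634 − 0.5 = 5.134 mg/L as Cl₂.
Cl₂ equivalent: 5.134 mg/L × 721,000 L = 3701 g.
Product at 68.1% available Cl: 3701 / 0.681 = 5435 g.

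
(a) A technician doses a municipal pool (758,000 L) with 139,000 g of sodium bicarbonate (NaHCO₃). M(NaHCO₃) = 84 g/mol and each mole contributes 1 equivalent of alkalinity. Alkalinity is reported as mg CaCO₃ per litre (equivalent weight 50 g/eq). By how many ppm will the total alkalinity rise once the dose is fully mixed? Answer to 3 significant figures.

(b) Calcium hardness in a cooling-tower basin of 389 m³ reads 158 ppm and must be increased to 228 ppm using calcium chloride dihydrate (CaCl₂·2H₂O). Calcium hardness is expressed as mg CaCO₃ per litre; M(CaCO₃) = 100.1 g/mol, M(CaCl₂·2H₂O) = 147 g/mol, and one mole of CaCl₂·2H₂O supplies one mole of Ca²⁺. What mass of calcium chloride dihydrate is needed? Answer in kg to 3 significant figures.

(a) Moles of NaHCO₃: 139,000 g ÷ 84 g/mol = 1655 mol → 1655 eq of alkalinity.
(a) As CaCO₃: 1655 eq × 50 g/eq = 82,740 g.
(a) Rise: 82,740 g / 758,000 L × 1000 = 109.2 mg/L.

(b) Volume: 389 m³ = 389,000 L.
(b) Hardness to add: (228 − 158) = 70 mg/L as CaCO₃ × 389,000 L = 27,230 g as CaCO₃.
(b) Moles of Ca²⁺ (1 mol Ca²⁺ ≡ 1 mol CaCO₃): 27,230 / 100.1 g/mol = 272 mol.
(b) Mass of CaCl₂·2H₂O: 272 × 147 = 39,990 g.

(a) 109 ppm; (b) 40.0 kg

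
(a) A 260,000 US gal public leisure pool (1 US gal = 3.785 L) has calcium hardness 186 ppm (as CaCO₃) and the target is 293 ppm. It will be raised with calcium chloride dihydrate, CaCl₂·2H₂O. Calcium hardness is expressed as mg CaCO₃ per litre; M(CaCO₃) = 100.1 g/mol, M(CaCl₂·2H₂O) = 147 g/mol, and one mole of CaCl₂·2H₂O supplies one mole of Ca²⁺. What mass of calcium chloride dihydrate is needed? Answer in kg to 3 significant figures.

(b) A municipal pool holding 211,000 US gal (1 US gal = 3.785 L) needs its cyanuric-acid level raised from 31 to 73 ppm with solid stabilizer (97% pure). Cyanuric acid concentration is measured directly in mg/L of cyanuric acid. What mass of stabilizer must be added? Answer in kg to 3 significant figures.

(a) Volume: 260,000 US gal × 3.785 L/gal = 984,100 L.
(a) Hardness to add: (293 − 186) = 107 mg/L as CaCO₃ × 984,100 L = 105,300 g as CaCO₃.
(a) Moles of Ca²⁺ (1 mol Ca²⁺ ≡ 1 mol CaCO₃): 105,300 / 100.1 g/mol = 1052 mol.
(a) Mass of CaCl₂·2H₂O: 1052 × 147 = 154,600 g.

(b) Volume: 211,000 US gal × 3.785 L/gal = 798,635 L.
(b) CYA to add: (73 − 31) = 42 mg/L × 798,635 L = 33,540 g cyanuric acid.
(b) At 97% purity: 33,540 / 0.97 = 34,580 g product.

(a) 155 kg; (b) 34.6 kg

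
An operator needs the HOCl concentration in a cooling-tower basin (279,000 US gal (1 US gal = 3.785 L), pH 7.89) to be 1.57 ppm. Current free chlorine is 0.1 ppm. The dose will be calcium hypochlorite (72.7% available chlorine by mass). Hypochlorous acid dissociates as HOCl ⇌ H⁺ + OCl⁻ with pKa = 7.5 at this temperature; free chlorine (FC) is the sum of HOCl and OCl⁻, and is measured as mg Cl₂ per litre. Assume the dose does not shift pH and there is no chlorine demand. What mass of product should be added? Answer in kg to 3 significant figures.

Volume: 279,000 US gal × 3.785 L/gal = 1,056,015 L.
[OCl⁻]/[HOCl] = 10^(pH − pKa) = 10^(7.89 − 7.5) = 2.455; fraction as HOCl = 1/(1 + 2.455) = 0.2895.
Free chlorine required for 1.57 ppm HOCl: 1.57 / 0.2895 = 5.424 ppm.
FC to add: 5.424 − 0.1 = 5.324 mg/L as Cl₂.
Cl₂ equivalent: 5.324 mg/L × 1,056,015 L = 5622 g.
Product at 72.7% available Cl: 5622 / 0.727 = 7733 g.

7.73 kg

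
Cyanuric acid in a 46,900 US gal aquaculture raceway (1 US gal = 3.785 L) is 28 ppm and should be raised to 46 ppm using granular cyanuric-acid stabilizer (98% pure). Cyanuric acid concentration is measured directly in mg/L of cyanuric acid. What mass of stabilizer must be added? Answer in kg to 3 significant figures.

3.26 kg

Volume: 46,900 US gal × 3.785 L/gal = 177,516 L.
CYA to add: (46 − 28) = 18 mg/L × 177,516 L = 3195 g cyanuric acid.
At 98% purity: 3195 / 0.98 = 3261 g product.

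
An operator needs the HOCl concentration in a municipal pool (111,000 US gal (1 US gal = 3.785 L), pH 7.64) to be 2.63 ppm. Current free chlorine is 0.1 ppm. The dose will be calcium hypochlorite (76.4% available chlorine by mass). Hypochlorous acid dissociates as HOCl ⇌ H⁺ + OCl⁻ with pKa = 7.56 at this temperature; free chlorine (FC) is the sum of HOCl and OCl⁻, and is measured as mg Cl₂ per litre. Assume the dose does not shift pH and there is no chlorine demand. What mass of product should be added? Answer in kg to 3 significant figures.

Volume: 111,000 US gal × 3.785 L/gal = 420,135 L.
[OCl⁻]/[HOCl] = 10^(pH − pKa) = 10^(7.64 − 7.56) = 1.202; fraction as HOCl = 1/(1 + 1.202) = 0.4541.
Free chlorine required for 2.63 ppm HOCl: 2.63 / 0.4541 = 5.792 ppm.
FC to add: 5.792 − 0.1 = 5.692 mg/L as Cl₂.
Cl₂ equivalent: 5.692 mg/L × 420,135 L = 2391 g.
Product at 76.4% available Cl: 2391 / 0.764 = 3130 g.

3.13 kg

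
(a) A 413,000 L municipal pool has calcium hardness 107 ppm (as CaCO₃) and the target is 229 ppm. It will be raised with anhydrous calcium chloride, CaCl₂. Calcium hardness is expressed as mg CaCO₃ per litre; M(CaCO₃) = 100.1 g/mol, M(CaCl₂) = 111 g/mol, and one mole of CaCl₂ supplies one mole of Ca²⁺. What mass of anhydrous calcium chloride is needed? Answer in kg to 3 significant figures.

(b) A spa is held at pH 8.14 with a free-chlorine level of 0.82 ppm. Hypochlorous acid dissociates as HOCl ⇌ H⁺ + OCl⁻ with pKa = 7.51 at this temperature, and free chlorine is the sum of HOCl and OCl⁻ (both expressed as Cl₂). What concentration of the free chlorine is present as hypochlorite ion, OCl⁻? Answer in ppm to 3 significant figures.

(a) 55.9 kg; (b) 0.664 ppm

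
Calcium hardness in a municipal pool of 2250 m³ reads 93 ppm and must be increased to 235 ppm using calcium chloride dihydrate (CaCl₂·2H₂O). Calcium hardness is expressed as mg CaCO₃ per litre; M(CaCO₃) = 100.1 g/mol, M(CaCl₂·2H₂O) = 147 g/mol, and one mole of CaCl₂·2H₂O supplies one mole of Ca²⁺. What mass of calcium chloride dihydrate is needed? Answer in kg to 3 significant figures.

469 kg

Volume: 2250 m³ = 2,250,000 L.
Hardness to add: (235 − 93) = 142 mg/L as CaCO₃ × 2,250,000 L = 319,500 g as CaCO₃.
Moles of Ca²⁺ (1 mol Ca²⁺ ≡ 1 mol CaCO₃): 319,500 / 100.1 g/mol = 3192 mol.
Mass of CaCl₂·2H₂O: 3192 × 147 = 469,200 g.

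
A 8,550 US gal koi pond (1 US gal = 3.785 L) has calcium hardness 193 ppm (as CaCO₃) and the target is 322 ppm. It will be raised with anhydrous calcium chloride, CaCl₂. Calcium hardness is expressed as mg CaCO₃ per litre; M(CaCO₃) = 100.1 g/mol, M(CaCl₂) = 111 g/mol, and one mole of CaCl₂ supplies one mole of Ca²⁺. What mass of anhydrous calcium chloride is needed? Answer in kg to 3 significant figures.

4.63 kg

Volume: 8,550 US gal × 3.785 L/gal = 32,362 L.
Hardness to add: (322 − 193) = 129 mg/L as CaCO₃ × 32,362 L = 4175 g as CaCO₃.
Moles of Ca²⁺ (1 mol Ca²⁺ ≡ 1 mol CaCO₃): 4175 / 100.1 g/mol = 41.7 mol.
Mass of CaCl₂: 41.7 × 111 = 4629 g.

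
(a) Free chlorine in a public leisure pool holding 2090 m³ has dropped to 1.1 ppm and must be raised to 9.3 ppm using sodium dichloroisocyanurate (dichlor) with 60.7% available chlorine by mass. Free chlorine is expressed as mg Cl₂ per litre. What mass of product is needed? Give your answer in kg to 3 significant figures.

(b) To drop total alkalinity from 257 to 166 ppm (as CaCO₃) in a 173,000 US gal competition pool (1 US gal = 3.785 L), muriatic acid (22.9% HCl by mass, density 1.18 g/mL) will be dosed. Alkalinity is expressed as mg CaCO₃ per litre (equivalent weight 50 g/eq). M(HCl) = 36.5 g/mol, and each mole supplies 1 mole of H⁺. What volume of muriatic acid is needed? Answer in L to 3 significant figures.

(a) 28.2 kg; (b) 161 L

(a) Volume: 2090 m³ = 2,090,000 L.
(a) Chlorine deficit: 9.3 − 1.1 = 8.2 ppm = 8.2 mg/L as Cl₂.
(a) Cl₂ equivalent needed: 8.2 mg/L × 2,090,000 L = 17,140,000 mg = 17,140 g.
(a) Product at 60.7% available chlorine: 17,140 / 0.607 = 28,230 g.

(b) Volume: 173,000 US gal × 3.785 L/gal = 654,805 L.
(b) Alkalinity to neutralize: (257 − 166) = 91 mg/L as CaCO₃ × 654,805 L = 59,590 g as CaCO₃.
(b) Equivalents of H⁺ required: 59,590 ÷ 50 g/eq = 1192 eq = 1192 mol HCl.
(b) Mass of HCl: 1192 × 36.5 = 43,500 g.
(b) Mass of 22.9% solution: 43,500 / 0.229 = 190,000 g.
(b) Volume: 190,000 g ÷ 1.18 g/mL = 161,000 mL.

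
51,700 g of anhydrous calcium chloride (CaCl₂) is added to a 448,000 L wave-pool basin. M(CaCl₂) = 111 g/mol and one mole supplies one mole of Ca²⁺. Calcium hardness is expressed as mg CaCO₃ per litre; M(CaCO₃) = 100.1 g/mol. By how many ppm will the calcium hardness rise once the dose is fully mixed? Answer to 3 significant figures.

104 ppm

Moles of Ca²⁺: 51,700 g ÷ 111 g/mol = 465.8 mol.
As CaCO₃: 465.8 mol × 100.1 g/mol = 46,620 g.
Rise: 46,620 g / 448,000 L × 1000 = 104.1 mg/L.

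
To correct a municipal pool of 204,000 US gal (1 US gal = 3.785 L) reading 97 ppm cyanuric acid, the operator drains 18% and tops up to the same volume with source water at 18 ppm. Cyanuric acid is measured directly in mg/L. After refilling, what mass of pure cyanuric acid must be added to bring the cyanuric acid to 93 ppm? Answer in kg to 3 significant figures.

Volume: 204,000 US gal × 3.785 L/gal = 772,140 L.
After draining 18% and refilling: 97 × 0.82 + 18 × 0.18 = 82.78 ppm.
Deficit to target: 93 − 82.78 = 10.22 mg/L.
Mass: 10.22 mg/L × 772,140 L = 7891 g cyanuric acid.

7.89 kg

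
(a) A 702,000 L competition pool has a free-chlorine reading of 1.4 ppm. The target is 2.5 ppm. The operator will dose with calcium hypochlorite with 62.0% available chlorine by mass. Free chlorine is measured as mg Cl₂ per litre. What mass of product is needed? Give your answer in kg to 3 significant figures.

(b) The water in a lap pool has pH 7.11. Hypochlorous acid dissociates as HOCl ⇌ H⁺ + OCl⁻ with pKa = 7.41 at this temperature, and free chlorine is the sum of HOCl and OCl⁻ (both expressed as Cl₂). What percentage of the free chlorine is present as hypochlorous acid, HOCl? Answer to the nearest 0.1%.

(a) 1.25 kg; (b) 66.6%

(a) Chlorine deficit: 2.5 − 1.4 = 1.1 ppm = 1.1 mg/L as Cl₂.
(a) Cl₂ equivalent needed: 1.1 mg/L × 702,000 L = 772,200 mg = 772.2 g.
(a) Product at 62.0% available chlorine: 772.2 / 0.62 = 1245 g.

(b) [OCl⁻]/[HOCl] = 10^(pH − pKa) = 10^(7.11 − 7.41) = 10^-0.30 = 0.5012.
(b) Fraction as HOCl = 1 / (1 + 0.5012) = 0.6661.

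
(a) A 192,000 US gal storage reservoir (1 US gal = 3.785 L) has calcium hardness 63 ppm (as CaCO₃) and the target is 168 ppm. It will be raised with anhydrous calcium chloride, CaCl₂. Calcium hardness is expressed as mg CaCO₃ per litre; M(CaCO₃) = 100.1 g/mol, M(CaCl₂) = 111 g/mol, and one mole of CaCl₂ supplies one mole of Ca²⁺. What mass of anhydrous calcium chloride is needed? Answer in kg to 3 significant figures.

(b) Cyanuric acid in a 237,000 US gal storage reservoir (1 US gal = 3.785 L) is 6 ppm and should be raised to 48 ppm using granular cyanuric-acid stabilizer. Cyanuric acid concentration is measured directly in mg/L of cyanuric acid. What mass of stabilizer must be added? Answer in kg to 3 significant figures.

(a) Volume: 192,000 US gal × 3.785 L/gal = 726,720 L.
(a) Hardness to add: (168 − 63) = 105 mg/L as CaCO₃ × 726,720 L = 76,310 g as CaCO₃.
(a) Moles of Ca²⁺ (1 mol Ca²⁺ ≡ 1 mol CaCO₃): 76,310 / 100.1 g/mol = 762.3 mol.
(a) Mass of CaCl₂: 762.3 × 111 = 84,610 g.

(b) Volume: 237,000 US gal × 3.785 L/gal = 897,045 L.
(b) CYA to add: (48 − 6) = 42 mg/L × 897,045 L = 37,680 g cyanuric acid.

(a) 84.6 kg; (b) 37.7 kg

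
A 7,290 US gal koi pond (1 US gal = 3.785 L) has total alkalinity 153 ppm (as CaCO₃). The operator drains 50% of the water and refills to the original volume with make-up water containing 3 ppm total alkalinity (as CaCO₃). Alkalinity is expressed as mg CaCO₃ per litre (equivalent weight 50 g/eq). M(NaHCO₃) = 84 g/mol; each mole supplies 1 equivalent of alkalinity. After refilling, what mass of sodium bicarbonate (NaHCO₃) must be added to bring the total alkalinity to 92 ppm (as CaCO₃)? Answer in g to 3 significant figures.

649 g

Volume: 7,290 US gal × 3.785 L/gal = 27,593 L.
After draining 50% and refilling: 153 × 0.50 + 3 × 0.50 = 78 ppm.
Deficit to target: 92 − 78 = 14 mg/L.
As CaCO₃: 14 mg/L × 27,593 L = 386.3 g; ÷ 50 g/eq ÷ 1 = 7.726 mol NaHCO₃.
Mass: 7.726 × 84 = 649 g.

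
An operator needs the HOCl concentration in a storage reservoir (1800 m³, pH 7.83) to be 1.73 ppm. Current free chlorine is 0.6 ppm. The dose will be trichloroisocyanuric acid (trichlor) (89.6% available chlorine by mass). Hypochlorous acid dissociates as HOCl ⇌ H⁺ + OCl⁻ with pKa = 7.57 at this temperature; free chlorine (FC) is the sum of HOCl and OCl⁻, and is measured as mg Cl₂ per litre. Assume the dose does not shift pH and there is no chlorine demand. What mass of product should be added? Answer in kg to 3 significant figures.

Volume: 1800 m³ = 1,800,000 L.
[OCl⁻]/[HOCl] = 10^(pH − pKa) = 10^(7.83 − 7.57) = 1.82; fraction as HOCl = 1/(1 + 1.82) = 0.3546.
Free chlorine required for 1.73 ppm HOCl: 1.73 / 0.3546 = 4.878 ppm.
FC to add: 4.878 − 0.6 = 4.278 mg/L as Cl₂.
Cl₂ equivalent: 4.278 mg/L × 1,800,000 L = 7701 g.
Product at 89.6% available Cl: 7701 / 0.896 = 8594 g.

8.59 kg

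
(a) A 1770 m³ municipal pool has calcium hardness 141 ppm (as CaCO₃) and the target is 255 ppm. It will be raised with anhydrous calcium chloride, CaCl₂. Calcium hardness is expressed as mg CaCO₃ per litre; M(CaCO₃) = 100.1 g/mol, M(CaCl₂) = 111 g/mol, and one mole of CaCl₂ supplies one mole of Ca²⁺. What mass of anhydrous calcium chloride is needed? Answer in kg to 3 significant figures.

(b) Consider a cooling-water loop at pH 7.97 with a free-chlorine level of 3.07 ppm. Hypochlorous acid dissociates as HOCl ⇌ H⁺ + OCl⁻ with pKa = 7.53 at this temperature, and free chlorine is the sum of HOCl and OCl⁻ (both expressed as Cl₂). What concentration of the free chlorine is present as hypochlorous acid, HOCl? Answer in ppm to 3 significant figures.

(a) Volume: 1770 m³ = 1,770,000 L.
(a) Hardness to add: (255 − 141) = 114 mg/L as CaCO₃ × 1,770,000 L = 201,800 g as CaCO₃.
(a) Moles of Ca²⁺ (1 mol Ca²⁺ ≡ 1 mol CaCO₃): 201,800 / 100.1 g/mol = 2016 mol.
(a) Mass of CaCl₂: 2016 × 111 = 223,800 g.

(b) [OCl⁻]/[HOCl] = 10^(pH − pKa) = 10^(7.97 − 7.53) = 10^0.44 = 2.754.
(b) Fraction as HOCl = 1 / (1 + 2.754) = 0.2664.
(b) HOCl = 0.2664 × 3.07 ppm = 0.8177 ppm.

(a) 224 kg; (b) 0.818 ppm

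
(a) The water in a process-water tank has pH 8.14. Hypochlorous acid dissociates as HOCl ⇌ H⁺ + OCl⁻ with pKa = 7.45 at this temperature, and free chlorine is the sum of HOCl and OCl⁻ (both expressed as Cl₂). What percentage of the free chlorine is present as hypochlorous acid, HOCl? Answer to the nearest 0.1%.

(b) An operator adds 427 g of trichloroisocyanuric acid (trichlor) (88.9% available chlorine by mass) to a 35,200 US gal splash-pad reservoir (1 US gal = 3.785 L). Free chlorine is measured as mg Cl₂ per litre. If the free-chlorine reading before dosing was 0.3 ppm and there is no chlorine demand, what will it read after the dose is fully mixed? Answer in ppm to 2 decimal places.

(a) 17.0%; (b) 3.15 ppm

(a) [OCl⁻]/[HOCl] = 10^(pH − pKa) = 10^(8.14 − 7.45) = 10^0.69 = 4.898.
(a) Fraction as HOCl = 1 / (1 + 4.898) = 0.1696.

(b) Volume: 35,200 US gal × 3.785 L/gal = 133,232 L.
(b) Available chlorine delivered: 427 g × 0.889 = 379.6 g as Cl₂.
(b) Concentration rise: 379.6 g / 133,232 L = 2.849 mg/L = 2.85 ppm.
(b) Final FC: 0.3 + 2.85 = 3.15 ppm.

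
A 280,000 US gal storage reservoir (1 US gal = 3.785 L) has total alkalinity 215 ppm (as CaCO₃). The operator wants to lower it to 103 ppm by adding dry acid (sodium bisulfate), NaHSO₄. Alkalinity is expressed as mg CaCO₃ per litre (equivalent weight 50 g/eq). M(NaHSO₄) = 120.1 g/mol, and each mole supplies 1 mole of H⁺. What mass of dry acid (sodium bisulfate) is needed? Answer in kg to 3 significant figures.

285 kg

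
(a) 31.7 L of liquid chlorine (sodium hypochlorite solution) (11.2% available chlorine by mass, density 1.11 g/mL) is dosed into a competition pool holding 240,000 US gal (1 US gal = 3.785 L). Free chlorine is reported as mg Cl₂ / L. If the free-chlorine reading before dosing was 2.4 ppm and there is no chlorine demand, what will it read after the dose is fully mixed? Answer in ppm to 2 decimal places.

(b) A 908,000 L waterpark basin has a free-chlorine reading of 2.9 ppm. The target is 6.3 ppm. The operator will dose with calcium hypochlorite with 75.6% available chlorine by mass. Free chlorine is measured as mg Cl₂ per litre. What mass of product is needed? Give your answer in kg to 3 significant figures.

(a) Volume: 240,000 US gal × 3.785 L/gal = 908,400 L.
(a) Mass of solution: 31.7 L × 1000 mL/L × 1.11 g/mL = 35,190 g.
(a) Available chlorine delivered: 35,190 g × 0.112 = 3941 g as Cl₂.
(a) Concentration rise: 3941 g / 908,400 L = 4.338 mg/L = 4.34 ppm.
(a) Final FC: 2.4 + 4.34 = 6.74 ppm.

(b) Chlorine deficit: 6.3 − 2.9 = 3.4 ppm = 3.4 mg/L as Cl₂.
(b) Cl₂ equivalent needed: 3.4 mg/L × 908,000 L = 3,087,000 mg = 3087 g.
(b) Product at 75.6% available chlorine: 3087 / 0.756 = 4084 g.

(a) 6.74 ppm; (b) 4.08 kg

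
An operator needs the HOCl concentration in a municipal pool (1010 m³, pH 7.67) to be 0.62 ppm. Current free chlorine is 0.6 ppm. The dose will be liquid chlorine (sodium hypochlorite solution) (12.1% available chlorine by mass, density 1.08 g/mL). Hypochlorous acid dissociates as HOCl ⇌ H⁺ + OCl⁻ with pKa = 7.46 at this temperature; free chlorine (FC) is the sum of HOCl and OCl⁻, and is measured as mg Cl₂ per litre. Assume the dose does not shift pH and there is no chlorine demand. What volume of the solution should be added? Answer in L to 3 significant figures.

Volume: 1010 m³ = 1,010,000 L.
[OCl⁻]/[HOCl] = 10^(pH − pKa) = 10^(7.67 − 7.46) = 1.622; fraction as HOCl = 1/(1 + 1.622) = 0.3814.
Free chlorine required for 0.62 ppm HOCl: 0.62 / 0.3814 = 1.626 ppm.
FC to add: 1.626 − 0.6 = 1.026 mg/L as Cl₂.
Cl₂ equivalent: 1.026 mg/L × 1,010,000 L = 1036 g.
Product at 12.1% available Cl: 1036 / 0.121 = 8560 g.
Volume: 8560 g ÷ 1.08 g/mL = 7926 mL.

7.93 L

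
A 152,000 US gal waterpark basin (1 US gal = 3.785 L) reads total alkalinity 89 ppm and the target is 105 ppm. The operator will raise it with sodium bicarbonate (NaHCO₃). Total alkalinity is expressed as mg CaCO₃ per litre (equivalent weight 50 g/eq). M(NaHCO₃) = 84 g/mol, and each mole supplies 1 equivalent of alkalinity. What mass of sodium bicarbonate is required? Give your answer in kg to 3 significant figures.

15.5 kg

Volume: 152,000 US gal × 3.785 L/gal = 575,320 L.
Alkalinity to add: (105 − 89) = 16 mg/L as CaCO₃ × 575,320 L = 9205 g as CaCO₃.
Equivalents: 9205 g ÷ 50 g/eq = 184.1 eq.
NaHCO₃ supplies 1 eq per mole → 184.1 mol.
Mass: 184.1 mol × 84 g/mol = 15,460 g.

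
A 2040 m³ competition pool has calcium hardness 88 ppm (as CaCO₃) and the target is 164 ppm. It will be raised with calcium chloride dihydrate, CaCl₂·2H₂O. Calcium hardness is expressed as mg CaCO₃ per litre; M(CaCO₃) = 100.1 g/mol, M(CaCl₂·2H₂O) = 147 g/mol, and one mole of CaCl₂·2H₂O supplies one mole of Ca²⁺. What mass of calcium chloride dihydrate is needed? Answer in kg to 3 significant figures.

228 kg

Volume: 2040 m³ = 2,040,000 L.
Hardness to add: (164 − 88) = 76 mg/L as CaCO₃ × 2,040,000 L = 155,000 g as CaCO₃.
Moles of Ca²⁺ (1 mol Ca²⁺ ≡ 1 mol CaCO₃): 155,000 / 100.1 g/mol = 1549 mol.
Mass of CaCl₂·2H₂O: 1549 × 147 = 227,700 g.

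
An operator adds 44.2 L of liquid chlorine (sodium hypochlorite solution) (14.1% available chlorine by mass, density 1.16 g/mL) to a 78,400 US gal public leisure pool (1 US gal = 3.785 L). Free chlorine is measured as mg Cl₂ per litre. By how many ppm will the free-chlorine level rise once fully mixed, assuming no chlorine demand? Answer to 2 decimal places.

24.36 ppm

Volume: 78,400 US gal × 3.785 L/gal = 296,744 L.
Mass of solution: 44.2 L × 1000 mL/L × 1.16 g/mL = 51,270 g.
Available chlorine delivered: 51,270 g × 0.141 = 7229 g as Cl₂.
Concentration rise: 7229 g / 296,744 L = 24.36 mg/L = 24.36 ppm.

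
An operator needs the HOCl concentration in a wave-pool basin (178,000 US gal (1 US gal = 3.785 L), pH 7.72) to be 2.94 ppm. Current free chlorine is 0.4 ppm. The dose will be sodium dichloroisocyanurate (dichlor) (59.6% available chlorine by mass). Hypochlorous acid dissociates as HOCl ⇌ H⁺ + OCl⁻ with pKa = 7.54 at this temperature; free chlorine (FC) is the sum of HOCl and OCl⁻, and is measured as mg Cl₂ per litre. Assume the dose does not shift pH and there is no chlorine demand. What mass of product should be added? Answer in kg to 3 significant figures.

Volume: 178,000 US gal × 3.785 L/gal = 673,730 L.
[OCl⁻]/[HOCl] = 10^(pH − pKa) = 10^(7.72 − 7.54) = 1.514; fraction as HOCl = 1/(1 + 1.514) = 0.3978.
Free chlorine required for 2.94 ppm HOCl: 2.94 / 0.3978 = 7.39 ppm.
FC to add: 7.39 − 0.4 = 6.99 mg/L as Cl₂.
Cl₂ equivalent: 6.99 mg/L × 673,730 L = 4709 g.
Product at 59.6% available Cl: 4709 / 0.596 = 7901 g.

7.90 kg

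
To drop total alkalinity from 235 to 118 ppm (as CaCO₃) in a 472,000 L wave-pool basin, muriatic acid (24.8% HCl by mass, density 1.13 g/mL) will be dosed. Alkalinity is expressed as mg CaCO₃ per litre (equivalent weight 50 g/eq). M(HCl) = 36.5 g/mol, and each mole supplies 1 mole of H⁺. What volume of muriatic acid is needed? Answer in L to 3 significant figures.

144 L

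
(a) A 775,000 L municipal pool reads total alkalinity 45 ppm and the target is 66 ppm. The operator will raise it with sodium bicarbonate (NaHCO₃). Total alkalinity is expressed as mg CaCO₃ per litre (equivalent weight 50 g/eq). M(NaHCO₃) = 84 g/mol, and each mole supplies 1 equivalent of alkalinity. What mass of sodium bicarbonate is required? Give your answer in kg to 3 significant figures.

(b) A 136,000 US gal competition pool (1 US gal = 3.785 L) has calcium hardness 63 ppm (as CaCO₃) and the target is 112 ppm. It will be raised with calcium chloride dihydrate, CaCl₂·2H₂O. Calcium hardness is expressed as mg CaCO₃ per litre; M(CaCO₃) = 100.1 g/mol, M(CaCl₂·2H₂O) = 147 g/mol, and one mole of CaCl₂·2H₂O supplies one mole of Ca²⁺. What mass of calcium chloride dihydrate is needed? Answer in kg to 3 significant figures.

(a) Alkalinity to add: (66 − 45) = 21 mg/L as CaCO₃ × 775,000 L = 16,280 g as CaCO₃.
(a) Equivalents: 16,280 g ÷ 50 g/eq = 325.5 eq.
(a) NaHCO₃ supplies 1 eq per mole → 325.5 mol.
(a) Mass: 325.5 mol × 84 g/mol = 27,340 g.

(b) Volume: 136,000 US gal × 3.785 L/gal = 514,760 L.
(b) Hardness to add: (112 − 63) = 49 mg/L as CaCO₃ × 514,760 L = 25,220 g as CaCO₃.
(b) Moles of Ca²⁺ (1 mol Ca²⁺ ≡ 1 mol CaCO₃): 25,220 / 100.1 g/mol = 252 mol.
(b) Mass of CaCl₂·2H₂O: 252 × 147 = 37,040 g.

(a) 27.3 kg; (b) 37.0 kg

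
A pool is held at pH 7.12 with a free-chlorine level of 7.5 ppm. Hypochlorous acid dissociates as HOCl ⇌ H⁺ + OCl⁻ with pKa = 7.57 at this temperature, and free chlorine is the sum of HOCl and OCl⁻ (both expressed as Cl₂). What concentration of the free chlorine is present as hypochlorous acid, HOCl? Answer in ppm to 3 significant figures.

5.54 ppm

[OCl⁻]/[HOCl] = 10^(pH − pKa) = 10^(7.12 − 7.57) = 10^-0.45 = 0.3548.
Fraction as HOCl = 1 / (1 + 0.3548) = 0.7381.
HOCl = 0.7381 × 7.5 ppm = 5.536 ppm.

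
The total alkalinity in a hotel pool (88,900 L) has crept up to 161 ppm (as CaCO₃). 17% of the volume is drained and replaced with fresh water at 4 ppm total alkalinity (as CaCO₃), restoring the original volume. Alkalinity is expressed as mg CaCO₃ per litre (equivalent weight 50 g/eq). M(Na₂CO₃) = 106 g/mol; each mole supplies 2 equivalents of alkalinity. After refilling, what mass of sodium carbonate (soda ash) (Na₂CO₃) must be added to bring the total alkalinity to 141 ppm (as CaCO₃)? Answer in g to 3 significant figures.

630 g

After draining 17% and refilling: 161 × 0.83 + 4 × 0.17 = 134.31 ppm.
Deficit to target: 141 − 134.31 = 6.69 mg/L.
As CaCO₃: 6.69 mg/L × 88,900 L = 594.7 g; ÷ 50 g/eq ÷ 2 = 5.947 mol Na₂CO₃.
Mass: 5.947 × 106 = 630.4 g.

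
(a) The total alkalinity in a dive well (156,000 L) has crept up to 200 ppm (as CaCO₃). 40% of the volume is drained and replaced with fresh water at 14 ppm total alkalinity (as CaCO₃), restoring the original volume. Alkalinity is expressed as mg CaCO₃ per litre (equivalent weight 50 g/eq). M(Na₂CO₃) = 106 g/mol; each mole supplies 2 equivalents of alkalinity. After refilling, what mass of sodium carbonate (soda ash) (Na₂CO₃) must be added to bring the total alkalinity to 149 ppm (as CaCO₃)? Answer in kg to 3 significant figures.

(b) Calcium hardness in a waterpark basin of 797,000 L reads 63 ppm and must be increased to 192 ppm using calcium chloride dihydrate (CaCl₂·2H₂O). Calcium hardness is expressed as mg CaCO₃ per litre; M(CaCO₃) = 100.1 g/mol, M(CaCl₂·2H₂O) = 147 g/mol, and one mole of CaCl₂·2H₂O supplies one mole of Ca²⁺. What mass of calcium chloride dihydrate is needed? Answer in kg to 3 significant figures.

(a) After draining 40% and refilling: 200 × 0.60 + 14 × 0.40 = 125.6 ppm.
(a) Deficit to target: 149 − 125.6 = 23.4 mg/L.
(a) As CaCO₃: 23.4 mg/L × 156,000 L = 3650 g; ÷ 50 g/eq ÷ 2 = 36.5 mol Na₂CO₃.
(a) Mass: 36.5 × 106 = 3869 g.

(b) Hardness to add: (192 − 63) = 129 mg/L as CaCO₃ × 797,000 L = 102,800 g as CaCO₃.
(b) Moles of Ca²⁺ (1 mol Ca²⁺ ≡ 1 mol CaCO₃): 102,800 / 100.1 g/mol = 1027 mol.
(b) Mass of CaCl₂·2H₂O: 1027 × 147 = 151,000 g.

(a) 3.87 kg; (b) 151 kg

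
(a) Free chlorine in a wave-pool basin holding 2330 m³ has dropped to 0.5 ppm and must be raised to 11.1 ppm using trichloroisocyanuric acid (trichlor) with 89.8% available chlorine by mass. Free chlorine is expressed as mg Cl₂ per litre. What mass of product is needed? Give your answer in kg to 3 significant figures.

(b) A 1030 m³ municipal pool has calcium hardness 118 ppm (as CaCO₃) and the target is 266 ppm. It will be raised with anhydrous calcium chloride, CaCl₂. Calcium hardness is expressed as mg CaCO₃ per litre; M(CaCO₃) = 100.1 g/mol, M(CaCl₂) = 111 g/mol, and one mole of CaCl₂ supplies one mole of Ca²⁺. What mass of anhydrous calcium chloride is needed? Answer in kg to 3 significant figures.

(a) 27.5 kg; (b) 169 kg

(a) Volume: 2330 m³ = 2,330,000 L.
(a) Chlorine deficit: 11.1 − 0.5 = 10.6 ppm = 10.6 mg/L as Cl₂.
(a) Cl₂ equivalent needed: 10.6 mg/L × 2,330,000 L = 24,700,000 mg = 24,700 g.
(a) Product at 89.8% available chlorine: 24,700 / 0.898 = 27,500 g.

(b) Volume: 1030 m³ = 1,030,000 L.
(b) Hardness to add: (266 − 118) = 148 mg/L as CaCO₃ × 1,030,000 L = 152,400 g as CaCO₃.
(b) Moles of Ca²⁺ (1 mol Ca²⁺ ≡ 1 mol CaCO₃): 152,400 / 100.1 g/mol = 1523 mol.
(b) Mass of CaCl₂: 1523 × 111 = 169,000 g.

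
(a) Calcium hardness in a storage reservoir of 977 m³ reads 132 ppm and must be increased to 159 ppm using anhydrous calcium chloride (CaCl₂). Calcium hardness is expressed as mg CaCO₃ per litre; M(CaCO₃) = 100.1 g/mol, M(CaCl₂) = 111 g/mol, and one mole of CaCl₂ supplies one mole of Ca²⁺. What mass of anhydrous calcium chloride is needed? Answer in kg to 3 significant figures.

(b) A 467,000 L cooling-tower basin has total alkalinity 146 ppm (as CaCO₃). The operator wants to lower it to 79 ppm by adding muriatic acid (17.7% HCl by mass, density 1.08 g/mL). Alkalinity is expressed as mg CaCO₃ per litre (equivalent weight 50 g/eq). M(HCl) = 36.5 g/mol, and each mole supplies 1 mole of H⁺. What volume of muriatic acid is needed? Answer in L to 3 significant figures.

(a) 29.3 kg; (b) 119 L

(a) Volume: 977 m³ = 977,000 L.
(a) Hardness to add: (159 − 132) = 27 mg/L as CaCO₃ × 977,000 L = 26,380 g as CaCO₃.
(a) Moles of Ca²⁺ (1 mol Ca²⁺ ≡ 1 mol CaCO₃): 26,380 / 100.1 g/mol = 263.5 mol.
(a) Mass of CaCl₂: 263.5 × 111 = 29,250 g.

(b) Alkalinity to neutralize: (146 − 79) = 67 mg/L as CaCO₃ × 467,000 L = 31,290 g as CaCO₃.
(b) Equivalents of H⁺ required: 31,290 ÷ 50 g/eq = 625.8 eq = 625.8 mol HCl.
(b) Mass of HCl: 625.8 × 36.5 = 22,840 g.
(b) Mass of 17.7% solution: 22,840 / 0.177 = 129,000 g.
(b) Volume: 129,000 g ÷ 1.08 g/mL = 119,500 mL.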